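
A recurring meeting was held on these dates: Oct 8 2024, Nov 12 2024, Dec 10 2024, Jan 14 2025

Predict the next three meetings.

Gaps: 35, 28, 35 days — a mix of 28 and 35. Every date is a Tuesday.
Each is the 2nd Tuesday of its month.
2nd Tuesday of February 2025: Feb 11 2025.
2nd Tuesday of March 2025: Mar 11 2025.
2nd Tuesday of April 2025: Apr 8 2025.

Feb 11 2025, Mar 11 2025, Apr 8 2025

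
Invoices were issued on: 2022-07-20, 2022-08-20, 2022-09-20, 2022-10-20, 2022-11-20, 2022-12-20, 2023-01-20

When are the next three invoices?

Gaps: 31, 31, 30, 31, 30, 31 days — not constant. Every event is on the 20th of the month.
Pattern: the 20th of each month.
February 2023: 2023-02-20.
Next: March 2023 → 2023-03-20.
April 2023: 2023-04-20.

2023-02-20, 2023-03-20, 2023-04-20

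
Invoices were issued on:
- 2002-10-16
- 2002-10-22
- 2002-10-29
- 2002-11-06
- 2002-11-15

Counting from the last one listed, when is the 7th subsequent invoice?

2003-02-14

Intervals are 6, 7, 8, 9 days — an arithmetic progression with common difference 1.
Next gap: 10 days. 2002-11-15 + 10 days = 2002-11-25.
Next gap: 11 days. 2002-11-25 + 11 days = 2002-12-06.
Next gap: 12 days. 2002-12-06 + 12 days = 2002-12-18.
Next gap: 13 days. 2002-12-18 + 13 days = 2002-12-31.
Next gap: 14 days. 2002-12-31 + 14 days = 2003-01-14.
Next gap: 15 days. 2003-01-14 + 15 days = 2003-01-29.
Next gap: 16 days. 2003-01-29 + 16 days = 2003-02-14.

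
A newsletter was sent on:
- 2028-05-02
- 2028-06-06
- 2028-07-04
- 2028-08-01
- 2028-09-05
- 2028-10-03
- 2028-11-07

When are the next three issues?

2028-12-05, 2029-01-02, 2029-02-06

Gaps: 35, 28, 28, 35, 28, 35 days — a mix of 28 and 35. Every date is a Tuesday.
Each is the 1st Tuesday of its month.
1st Tuesday of December 2028: 2028-12-05.
January 2029 — 1st Tuesday is 2029-01-02.
February 2029 — 1st Tuesday is 2029-02-06.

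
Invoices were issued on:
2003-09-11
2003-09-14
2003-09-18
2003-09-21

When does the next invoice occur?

2003-09-25

Gaps: 3, 4, 3 days — not constant, but cyclic with period 2.
The events fall on every Thursday and Sunday.
The following Thursday is 2003-09-25.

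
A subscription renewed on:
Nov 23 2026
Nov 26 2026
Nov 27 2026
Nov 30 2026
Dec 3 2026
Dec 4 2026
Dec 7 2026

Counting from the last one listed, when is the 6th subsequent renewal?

Dec 21 2026

Every event lands on a Monday or Thursday or Friday (gaps cycle 3, 1, 3, 3, 1, 3).
So the schedule is: every Monday, Thursday and Friday.
Next Thursday: Dec 10 2026.
The following Friday is Dec 11 2026.
The following Monday is Dec 14 2026.
Next Thursday: Dec 17 2026.
The following Friday is Dec 18 2026.
Next Monday: Dec 21 2026.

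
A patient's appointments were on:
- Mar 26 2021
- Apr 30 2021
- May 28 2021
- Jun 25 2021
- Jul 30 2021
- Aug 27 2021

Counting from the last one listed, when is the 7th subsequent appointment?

Mar 25 2022

All Fridays; the gaps (35, 28, 28, 35, 28) vary with month length.
This is the last Friday of each month.
Last Friday of September 2021: Sep 24 2021.
October 2021 ends with Friday Oct 29 2021.
Last Friday of November 2021: Nov 26 2021.
Last Friday of December 2021: Dec 31 2021.
January 2022 ends with Friday Jan 28 2022.
Last Friday of February 2022: Feb 25 2022.
March 2022 ends with Friday Mar 25 2022.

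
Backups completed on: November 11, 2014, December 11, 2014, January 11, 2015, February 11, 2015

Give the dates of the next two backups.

Each date is the 11th; the gaps (30, 31, 31) track the month lengths.
The rule is the 11th of each month.
Next: March 2015 → March 11, 2015.
April 2015: April 11, 2015.

March 11, 2015; April 11, 2015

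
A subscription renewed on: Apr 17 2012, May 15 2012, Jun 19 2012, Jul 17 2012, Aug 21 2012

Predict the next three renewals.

These are Tuesdays at 28- or 35-day spacing (28, 35, 28, 35).
The pattern: 3rd Tuesday of the month.
September 2012 — 3rd Tuesday is Sep 18 2012.
October 2012 — 3rd Tuesday is Oct 16 2012.
3rd Tuesday of November 2012: Nov 20 2012.

Sep 18 2012, Oct 16 2012, Nov 20 2012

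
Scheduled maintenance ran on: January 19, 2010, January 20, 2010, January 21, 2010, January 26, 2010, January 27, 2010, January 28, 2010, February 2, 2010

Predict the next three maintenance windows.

February 3, 2010; February 4, 2010; February 9, 2010

Every event lands on a Tuesday or Wednesday or Thursday (gaps cycle 1, 1, 5, 1, 1, 5).
So the schedule is: every Tuesday, Wednesday and Thursday.
Next Wednesday: February 3, 2010.
The following Thursday is February 4, 2010.
The following Tuesday is February 9, 2010.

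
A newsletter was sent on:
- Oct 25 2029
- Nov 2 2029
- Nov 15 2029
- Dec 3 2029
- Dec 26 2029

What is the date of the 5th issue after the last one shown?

Jul 4 2030

The spacing grows by 5 each time: 8, 13, 18, 23 days.
Next gap: 28 days. Dec 26 2029 + 28 days = Jan 23 2030.
Next gap: 33 days. Jan 23 2030 + 33 days = Feb 25 2030.
Next gap: 38 days. Feb 25 2030 + 38 days = Apr 4 2030.
Next gap: 43 days. Apr 4 2030 + 43 days = May 17 2030.
Next gap: 48 days. May 17 2030 + 48 days = Jul 4 2030.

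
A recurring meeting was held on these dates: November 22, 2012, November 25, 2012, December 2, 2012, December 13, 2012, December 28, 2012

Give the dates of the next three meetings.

Gaps: 3, 7, 11, 15 days — each gap is 4 larger than the previous one.
Next gap: 19 days. December 28, 2012 + 19 days = January 16, 2013.
Next gap: 23 days. January 16, 2013 + 23 days = February 8, 2013.
Next gap: 27 days. February 8, 2013 + 27 days = March 7, 2013.

January 16, 2013; February 8, 2013; March 7, 2013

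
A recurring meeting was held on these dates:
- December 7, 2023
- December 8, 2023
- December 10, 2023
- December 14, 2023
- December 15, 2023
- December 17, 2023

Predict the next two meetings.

Every event lands on a Thursday or Friday or Sunday (gaps cycle 1, 2, 4, 1, 2).
So the schedule is: every Thursday, Friday and Sunday.
The following Thursday is December 21, 2023.
The following Friday is December 22, 2023.

December 21, 2023; December 22, 2023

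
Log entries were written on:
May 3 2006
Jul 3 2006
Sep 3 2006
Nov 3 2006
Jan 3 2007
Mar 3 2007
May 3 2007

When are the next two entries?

Gaps: 61, 62, 61, 61, 59, 61 days — not constant. Every event is on the 3rd of the month.
Pattern: the 3rd of every 2 months.
Next: July 2007 → Jul 3 2007.
Next: September 2007 → Sep 3 2007.

Jul 3 2007, Sep 3 2007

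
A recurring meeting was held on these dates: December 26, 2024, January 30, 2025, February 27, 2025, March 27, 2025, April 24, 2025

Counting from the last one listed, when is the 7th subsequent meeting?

These are Thursdays with 35, 28, 28, 28-day gaps.
Each is the final Thursday of its month — January 30, 2025 is past the 28th, so '4th Thursday' doesn't fit.
Last Thursday of May 2025: May 29, 2025.
June 2025 ends with Thursday June 26, 2025.
July 2025 ends with Thursday July 31, 2025.
August 2025 ends with Thursday August 28, 2025.
September 2025 ends with Thursday September 25, 2025.
October 2025 ends with Thursday October 30, 2025.
Last Thursday of November 2025: November 27, 2025.

November 27, 2025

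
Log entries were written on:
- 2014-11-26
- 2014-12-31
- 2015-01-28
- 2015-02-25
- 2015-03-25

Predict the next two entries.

All Wednesdays; the gaps (35, 28, 28, 28) vary with month length.
This is the last Wednesday of each month.
Last Wednesday of April 2015: 2015-04-29.
Last Wednesday of May 2015: 2015-05-27.

2015-04-29, 2015-05-27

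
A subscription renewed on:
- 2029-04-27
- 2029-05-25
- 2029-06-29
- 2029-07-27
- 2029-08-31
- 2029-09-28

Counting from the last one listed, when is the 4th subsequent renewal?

2030-01-25

Every date is a Friday; gaps 28, 35, 28, 35, 28 days.
Each is the last Friday of its month (at least one falls on the 29th or later, ruling out '4th Friday').
October 2029 ends with Friday 2029-10-26.
November 2029 ends with Friday 2029-11-30.
December 2029 ends with Friday 2029-12-28.
January 2030 ends with Friday 2030-01-25.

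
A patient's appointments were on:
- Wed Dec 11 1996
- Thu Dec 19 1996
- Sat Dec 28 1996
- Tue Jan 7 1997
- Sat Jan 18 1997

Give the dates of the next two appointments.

Thu Jan 30 1997, Wed Feb 12 1997

Gaps: 8, 9, 10, 11 days — each gap is 1 larger than the previous one.
Next gap: 12 days. Sat Jan 18 1997 + 12 days = Thu Jan 30 1997.
Next gap: 13 days. Thu Jan 30 1997 + 13 days = Wed Feb 12 1997.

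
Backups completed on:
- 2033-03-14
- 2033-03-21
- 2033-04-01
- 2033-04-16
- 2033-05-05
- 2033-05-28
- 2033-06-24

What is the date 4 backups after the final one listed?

Intervals are 7, 11, 15, 19, 23, 27 days — an arithmetic progression with common difference 4.
Next gap: 31 days. 2033-06-24 + 31 days = 2033-07-25.
Next gap: 35 days. 2033-07-25 + 35 days = 2033-08-29.
Next gap: 39 days. 2033-08-29 + 39 days = 2033-10-07.
Next gap: 43 days. 2033-10-07 + 43 days = 2033-11-19.

2033-11-19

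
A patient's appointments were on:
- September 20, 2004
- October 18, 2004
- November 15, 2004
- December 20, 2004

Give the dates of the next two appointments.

All dates are Mondays, 28, 28, 35 days apart.
Specifically, the 3rd Monday of each month.
3rd Monday of January 2005: January 17, 2005.
February 2005 — 3rd Monday is February 21, 2005.

January 17, 2005; February 21, 2005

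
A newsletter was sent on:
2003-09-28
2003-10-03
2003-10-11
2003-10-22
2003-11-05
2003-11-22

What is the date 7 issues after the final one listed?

Intervals are 5, 8, 11, 14, 17 days — an arithmetic progression with common difference 3.
Next gap: 20 days. 2003-11-22 + 20 days = 2003-12-12.
Next gap: 23 days. 2003-12-12 + 23 days = 2004-01-04.
Next gap: 26 days. 2004-01-04 + 26 days = 2004-01-30.
Next gap: 29 days. 2004-01-30 + 29 days = 2004-02-28.
Next gap: 32 days. 2004-02-28 + 32 days = 2004-03-31.
Next gap: 35 days. 2004-03-31 + 35 days = 2004-05-05.
Next gap: 38 days. 2004-05-05 + 38 days = 2004-06-12.

2004-06-12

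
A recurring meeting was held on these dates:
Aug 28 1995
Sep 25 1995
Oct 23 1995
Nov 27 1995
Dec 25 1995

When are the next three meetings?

All dates are Mondays, 28, 28, 35, 28 days apart.
Specifically, the 4th Monday of each month.
January 1996 — 4th Monday is Jan 22 1996.
4th Monday of February 1996: Feb 26 1996.
March 1996 — 4th Monday is Mar 25 1996.

Jan 22 1996, Feb 26 1996, Mar 25 1996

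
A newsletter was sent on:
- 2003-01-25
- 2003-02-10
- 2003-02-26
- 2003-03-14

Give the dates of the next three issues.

Gaps between consecutive events: 16, 16, 16 days — a constant 16-day interval.
2003-03-14 + 16 days = 2003-03-30.
2003-03-30 + 16 days = 2003-04-15.
2003-04-15 + 16 days = 2003-05-01.

2003-03-30, 2003-04-15, 2003-05-01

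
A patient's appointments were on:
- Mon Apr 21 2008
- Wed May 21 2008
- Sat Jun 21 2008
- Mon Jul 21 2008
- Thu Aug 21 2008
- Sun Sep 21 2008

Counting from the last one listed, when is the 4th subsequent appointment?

Wed Jan 21 2009

Each date is the 21st; the gaps (30, 31, 30, 31, 31) track the month lengths.
The rule is the 21st of each month.
October 2008: Tue Oct 21 2008.
Next: November 2008 → Fri Nov 21 2008.
Next: December 2008 → Sun Dec 21 2008.
January 2009: Wed Jan 21 2009.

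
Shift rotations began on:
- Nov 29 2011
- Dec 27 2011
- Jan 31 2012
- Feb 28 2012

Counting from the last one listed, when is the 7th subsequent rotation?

Sep 25 2012

These are Tuesdays with 28, 35, 28-day gaps.
Each is the final Tuesday of its month — Nov 29 2011 is past the 28th, so '4th Tuesday' doesn't fit.
Last Tuesday of March 2012: Mar 27 2012.
Last Tuesday of April 2012: Apr 24 2012.
May 2012 ends with Tuesday May 29 2012.
June 2012 ends with Tuesday Jun 26 2012.
Last Tuesday of July 2012: Jul 31 2012.
Last Tuesday of August 2012: Aug 28 2012.
Last Tuesday of September 2012: Sep 25 2012.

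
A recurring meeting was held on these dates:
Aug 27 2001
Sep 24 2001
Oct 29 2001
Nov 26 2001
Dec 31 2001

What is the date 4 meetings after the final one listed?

Apr 29 2002

All Mondays; the gaps (28, 35, 28, 35) vary with month length.
This is the last Monday of each month.
January 2002 ends with Monday Jan 28 2002.
Last Monday of February 2002: Feb 25 2002.
Last Monday of March 2002: Mar 25 2002.
Last Monday of April 2002: Apr 29 2002.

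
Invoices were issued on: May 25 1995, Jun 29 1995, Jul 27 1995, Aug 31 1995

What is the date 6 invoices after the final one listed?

Every date is a Thursday; gaps 35, 28, 35 days.
Each is the last Thursday of its month (at least one falls on the 29th or later, ruling out '4th Thursday').
Last Thursday of September 1995: Sep 28 1995.
Last Thursday of October 1995: Oct 26 1995.
Last Thursday of November 1995: Nov 30 1995.
December 1995 ends with Thursday Dec 28 1995.
Last Thursday of January 1996: Jan 25 1996.
Last Thursday of February 1996: Feb 29 1996.

Feb 29 1996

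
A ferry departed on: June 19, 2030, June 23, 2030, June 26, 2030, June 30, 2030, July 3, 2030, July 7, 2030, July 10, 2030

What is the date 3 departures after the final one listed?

The gap pattern 4, 3, 4, 3, 4, 3 repeats every 2 events.
These are the Wednesdays and Sundays of each week.
The following Sunday is July 14, 2030.
Next Wednesday: July 17, 2030.
Next Sunday: July 21, 2030.

July 21, 2030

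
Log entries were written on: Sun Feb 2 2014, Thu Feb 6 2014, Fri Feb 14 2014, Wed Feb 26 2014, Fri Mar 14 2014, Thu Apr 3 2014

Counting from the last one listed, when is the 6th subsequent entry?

Fri Oct 24 2014

The spacing grows by 4 each time: 4, 8, 12, 16, 20 days.
Next gap: 24 days. Thu Apr 3 2014 + 24 days = Sun Apr 27 2014.
Next gap: 28 days. Sun Apr 27 2014 + 28 days = Sun May 25 2014.
Next gap: 32 days. Sun May 25 2014 + 32 days = Thu Jun 26 2014.
Next gap: 36 days. Thu Jun 26 2014 + 36 days = Fri Aug 1 2014.
Next gap: 40 days. Fri Aug 1 2014 + 40 days = Wed Sep 10 2014.
Next gap: 44 days. Wed Sep 10 2014 + 44 days = Fri Oct 24 2014.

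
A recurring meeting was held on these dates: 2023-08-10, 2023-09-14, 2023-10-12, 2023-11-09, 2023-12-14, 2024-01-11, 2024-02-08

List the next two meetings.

2024-03-14, 2024-04-11

Gaps: 35, 28, 28, 35, 28, 28 days — a mix of 28 and 35. Every date is a Thursday.
Each is the 2nd Thursday of its month.
2nd Thursday of March 2024: 2024-03-14.
2nd Thursday of April 2024: 2024-04-11.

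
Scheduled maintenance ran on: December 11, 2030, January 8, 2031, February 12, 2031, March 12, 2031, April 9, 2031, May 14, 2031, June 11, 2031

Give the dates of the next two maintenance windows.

Gaps: 28, 35, 28, 28, 35, 28 days — a mix of 28 and 35. Every date is a Wednesday.
Each is the 2nd Wednesday of its month.
July 2031 — 2nd Wednesday is July 9, 2031.
August 2031 — 2nd Wednesday is August 13, 2031.

July 9, 2031; August 13, 2031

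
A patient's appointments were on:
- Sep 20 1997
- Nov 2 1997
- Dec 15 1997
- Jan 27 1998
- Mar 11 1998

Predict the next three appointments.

Apr 23 1998, Jun 5 1998, Jul 18 1998

Every event comes 43 days after the last (43, 43, 43, 43).
Mar 11 1998 + 43 days = Apr 23 1998.
Apr 23 1998 + 43 days = Jun 5 1998.
Jun 5 1998 + 43 days = Jul 18 1998.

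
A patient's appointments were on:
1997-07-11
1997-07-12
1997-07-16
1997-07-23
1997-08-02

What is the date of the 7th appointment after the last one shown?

1998-01-03

Intervals are 1, 4, 7, 10 days — an arithmetic progression with common difference 3.
Next gap: 13 days. 1997-08-02 + 13 days = 1997-08-15.
Next gap: 16 days. 1997-08-15 + 16 days = 1997-08-31.
Next gap: 19 days. 1997-08-31 + 19 days = 1997-09-19.
Next gap: 22 days. 1997-09-19 + 22 days = 1997-10-11.
Next gap: 25 days. 1997-10-11 + 25 days = 1997-11-05.
Next gap: 28 days. 1997-11-05 + 28 days = 1997-12-03.
Next gap: 31 days. 1997-12-03 + 31 days = 1998-01-03.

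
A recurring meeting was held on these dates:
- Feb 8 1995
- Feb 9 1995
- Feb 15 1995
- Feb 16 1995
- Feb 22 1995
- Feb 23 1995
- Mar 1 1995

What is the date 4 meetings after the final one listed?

The gap pattern 1, 6, 1, 6, 1, 6 repeats every 2 events.
These are the Wednesdays and Thursdays of each week.
The following Thursday is Mar 2 1995.
The following Wednesday is Mar 8 1995.
The following Thursday is Mar 9 1995.
The following Wednesday is Mar 15 1995.

Mar 15 1995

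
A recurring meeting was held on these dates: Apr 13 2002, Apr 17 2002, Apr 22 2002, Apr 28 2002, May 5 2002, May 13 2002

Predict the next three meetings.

May 22 2002, Jun 1 2002, Jun 12 2002

Gaps: 4, 5, 6, 7, 8 days — each gap is 1 larger than the previous one.
Next gap: 9 days. May 13 2002 + 9 days = May 22 2002.
Next gap: 10 days. May 22 2002 + 10 days = Jun 1 2002.
Next gap: 11 days. Jun 1 2002 + 11 days = Jun 12 2002.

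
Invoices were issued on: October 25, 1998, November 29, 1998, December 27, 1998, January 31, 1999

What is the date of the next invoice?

February 28, 1999

All Sundays; the gaps (35, 28, 35) vary with month length.
This is the last Sunday of each month.
February 1999 ends with Sunday February 28, 1999.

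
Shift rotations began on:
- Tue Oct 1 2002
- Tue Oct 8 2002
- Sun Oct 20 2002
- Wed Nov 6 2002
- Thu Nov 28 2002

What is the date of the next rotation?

Wed Dec 25 2002

The spacing grows by 5 each time: 7, 12, 17, 22 days.
Next gap: 27 days. Thu Nov 28 2002 + 27 days = Wed Dec 25 2002.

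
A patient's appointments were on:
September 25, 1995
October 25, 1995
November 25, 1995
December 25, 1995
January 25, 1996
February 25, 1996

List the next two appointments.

Gaps: 30, 31, 30, 31, 31 days — not constant. Every event is on the 25th of the month.
Pattern: the 25th of each month.
March 1996: March 25, 1996.
Next: April 1996 → April 25, 1996.

March 25, 1996; April 25, 1996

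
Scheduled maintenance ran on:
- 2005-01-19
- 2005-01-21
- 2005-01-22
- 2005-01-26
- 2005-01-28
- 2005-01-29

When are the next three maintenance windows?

The gap pattern 2, 1, 4, 2, 1 repeats every 3 events.
These are the Wednesdays, Fridays and Saturdays of each week.
Next Wednesday: 2005-02-02.
The following Friday is 2005-02-04.
The following Saturday is 2005-02-05.

2005-02-02, 2005-02-04, 2005-02-05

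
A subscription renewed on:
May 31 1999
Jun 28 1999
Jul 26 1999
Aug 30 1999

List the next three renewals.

These are Mondays with 28, 28, 35-day gaps.
Each is the final Monday of its month — May 31 1999 is past the 28th, so '4th Monday' doesn't fit.
Last Monday of September 1999: Sep 27 1999.
October 1999 ends with Monday Oct 25 1999.
November 1999 ends with Monday Nov 29 1999.

Sep 27 1999, Oct 25 1999, Nov 29 1999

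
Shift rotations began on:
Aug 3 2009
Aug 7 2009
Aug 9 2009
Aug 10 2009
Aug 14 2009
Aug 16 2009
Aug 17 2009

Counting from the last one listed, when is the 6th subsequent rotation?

The gap pattern 4, 2, 1, 4, 2, 1 repeats every 3 events.
These are the Mondays, Fridays and Sundays of each week.
Next Friday: Aug 21 2009.
The following Sunday is Aug 23 2009.
Next Monday: Aug 24 2009.
The following Friday is Aug 28 2009.
The following Sunday is Aug 30 2009.
The following Monday is Aug 31 2009.

Aug 31 2009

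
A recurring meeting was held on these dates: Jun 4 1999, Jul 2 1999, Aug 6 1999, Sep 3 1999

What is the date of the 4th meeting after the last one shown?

Jan 7 2000

Gaps: 28, 35, 28 days — a mix of 28 and 35. Every date is a Friday.
Each is the 1st Friday of its month.
1st Friday of October 1999: Oct 1 1999.
November 1999 — 1st Friday is Nov 5 1999.
December 1999 — 1st Friday is Dec 3 1999.
January 2000 — 1st Friday is Jan 7 2000.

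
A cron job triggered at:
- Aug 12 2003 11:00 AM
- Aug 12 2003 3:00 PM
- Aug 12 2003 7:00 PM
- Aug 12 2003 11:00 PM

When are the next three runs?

Aug 13 2003 3:00 AM, Aug 13 2003 7:00 AM, Aug 13 2003 11:00 AM

The interval is a steady 4 hours (4, 4, 4).
Aug 12 2003 11:00 PM + 4 h = Aug 13 2003 3:00 AM.
Aug 13 2003 3:00 AM + 4 h = Aug 13 2003 7:00 AM.
Aug 13 2003 7:00 AM + 4 h = Aug 13 2003 11:00 AM.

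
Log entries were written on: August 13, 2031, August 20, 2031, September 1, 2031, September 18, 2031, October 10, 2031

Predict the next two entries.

November 6, 2031; December 8, 2031

The spacing grows by 5 each time: 7, 12, 17, 22 days.
Next gap: 27 days. October 10, 2031 + 27 days = November 6, 2031.
Next gap: 32 days. November 6, 2031 + 32 days = December 8, 2031.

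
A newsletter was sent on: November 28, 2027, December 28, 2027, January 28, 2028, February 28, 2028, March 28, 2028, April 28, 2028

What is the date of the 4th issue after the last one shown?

August 28, 2028

Each date is the 28th; the gaps (30, 31, 31, 29, 31) track the month lengths.
The rule is the 28th of each month.
Next: May 2028 → May 28, 2028.
June 2028: June 28, 2028.
Next: July 2028 → July 28, 2028.
Next: August 2028 → August 28, 2028.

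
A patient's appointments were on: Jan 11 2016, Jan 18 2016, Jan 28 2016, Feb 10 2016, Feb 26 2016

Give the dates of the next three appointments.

Mar 16 2016, Apr 7 2016, May 2 2016

Gaps: 7, 10, 13, 16 days — each gap is 3 larger than the previous one.
Next gap: 19 days. Feb 26 2016 + 19 days = Mar 16 2016.
Next gap: 22 days. Mar 16 2016 + 22 days = Apr 7 2016.
Next gap: 25 days. Apr 7 2016 + 25 days = May 2 2016.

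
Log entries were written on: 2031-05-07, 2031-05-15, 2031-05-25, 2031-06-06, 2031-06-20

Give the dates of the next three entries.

Intervals are 8, 10, 12, 14 days — an arithmetic progression with common difference 2.
Next gap: 16 days. 2031-06-20 + 16 days = 2031-07-06.
Next gap: 18 days. 2031-07-06 + 18 days = 2031-07-24.
Next gap: 20 days. 2031-07-24 + 20 days = 2031-08-13.

2031-07-06, 2031-07-24, 2031-08-13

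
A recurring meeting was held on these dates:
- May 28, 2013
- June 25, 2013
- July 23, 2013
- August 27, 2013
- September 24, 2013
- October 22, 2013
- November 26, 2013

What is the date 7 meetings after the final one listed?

All dates are Tuesdays, 28, 28, 35, 28, 28, 35 days apart.
Specifically, the 4th Tuesday of each month.
December 2013 — 4th Tuesday is December 24, 2013.
4th Tuesday of January 2014: January 28, 2014.
February 2014 — 4th Tuesday is February 25, 2014.
March 2014 — 4th Tuesday is March 25, 2014.
4th Tuesday of April 2014: April 22, 2014.
4th Tuesday of May 2014: May 27, 2014.
4th Tuesday of June 2014: June 24, 2014.

June 24, 2014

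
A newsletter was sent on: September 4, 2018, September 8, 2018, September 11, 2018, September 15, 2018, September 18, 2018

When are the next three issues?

September 22, 2018; September 25, 2018; September 29, 2018

The gap pattern 4, 3, 4, 3 repeats every 2 events.
These are the Tuesdays and Saturdays of each week.
Next Saturday: September 22, 2018.
The following Tuesday is September 25, 2018.
Next Saturday: September 29, 2018.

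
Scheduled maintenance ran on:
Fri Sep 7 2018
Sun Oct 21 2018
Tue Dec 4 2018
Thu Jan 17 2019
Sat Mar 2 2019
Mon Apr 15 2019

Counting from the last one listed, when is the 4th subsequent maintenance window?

Tue Oct 8 2019

Gaps between consecutive events: 44, 44, 44, 44, 44 days — a constant 44-day interval.
Mon Apr 15 2019 + 44 days = Wed May 29 2019.
Wed May 29 2019 + 44 days = Fri Jul 12 2019.
Fri Jul 12 2019 + 44 days = Sun Aug 25 2019.
Sun Aug 25 2019 + 44 days = Tue Oct 8 2019.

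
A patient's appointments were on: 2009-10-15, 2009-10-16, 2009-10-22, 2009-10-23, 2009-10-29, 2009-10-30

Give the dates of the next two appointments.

2009-11-05, 2009-11-06

Gaps: 1, 6, 1, 6, 1 days — not constant, but cyclic with period 2.
The events fall on every Thursday and Friday.
Next Thursday: 2009-11-05.
The following Friday is 2009-11-06.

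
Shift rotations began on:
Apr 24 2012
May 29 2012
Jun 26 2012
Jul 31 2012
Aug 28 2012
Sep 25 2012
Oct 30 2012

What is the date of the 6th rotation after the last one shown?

Apr 30 2013

Every date is a Tuesday; gaps 35, 28, 35, 28, 28, 35 days.
Each is the last Tuesday of its month (at least one falls on the 29th or later, ruling out '4th Tuesday').
Last Tuesday of November 2012: Nov 27 2012.
Last Tuesday of December 2012: Dec 25 2012.
Last Tuesday of January 2013: Jan 29 2013.
February 2013 ends with Tuesday Feb 26 2013.
March 2013 ends with Tuesday Mar 26 2013.
April 2013 ends with Tuesday Apr 30 2013.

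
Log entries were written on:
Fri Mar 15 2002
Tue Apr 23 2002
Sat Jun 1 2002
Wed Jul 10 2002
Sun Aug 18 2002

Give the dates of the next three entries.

Every event comes 39 days after the last (39, 39, 39, 39).
Sun Aug 18 2002 + 39 days = Thu Sep 26 2002.
Thu Sep 26 2002 + 39 days = Mon Nov 4 2002.
Mon Nov 4 2002 + 39 days = Fri Dec 13 2002.

Thu Sep 26 2002, Mon Nov 4 2002, Fri Dec 13 2002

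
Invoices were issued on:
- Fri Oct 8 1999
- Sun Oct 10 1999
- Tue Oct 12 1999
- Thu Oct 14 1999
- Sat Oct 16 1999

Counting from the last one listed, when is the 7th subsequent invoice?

Sat Oct 30 1999

Every event comes 2 days after the last (2, 2, 2, 2).
Sat Oct 16 1999 + 2 days = Mon Oct 18 1999.
Mon Oct 18 1999 + 2 days = Wed Oct 20 1999.
Wed Oct 20 1999 + 2 days = Fri Oct 22 1999.
Fri Oct 22 1999 + 2 days = Sun Oct 24 1999.
Sun Oct 24 1999 + 2 days = Tue Oct 26 1999.
Tue Oct 26 1999 + 2 days = Thu Oct 28 1999.
Thu Oct 28 1999 + 2 days = Sat Oct 30 1999.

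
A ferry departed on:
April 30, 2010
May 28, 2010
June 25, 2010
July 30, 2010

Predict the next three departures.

August 27, 2010; September 24, 2010; October 29, 2010

Every date is a Friday; gaps 28, 28, 35 days.
Each is the last Friday of its month (at least one falls on the 29th or later, ruling out '4th Friday').
Last Friday of August 2010: August 27, 2010.
September 2010 ends with Friday September 24, 2010.
October 2010 ends with Friday October 29, 2010.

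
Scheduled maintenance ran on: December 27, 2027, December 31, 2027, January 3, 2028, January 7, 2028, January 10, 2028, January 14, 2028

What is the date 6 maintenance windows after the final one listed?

February 4, 2028

Gaps: 4, 3, 4, 3, 4 days — not constant, but cyclic with period 2.
The events fall on every Monday and Friday.
The following Monday is January 17, 2028.
Next Friday: January 21, 2028.
The following Monday is January 24, 2028.
The following Friday is January 28, 2028.
The following Monday is January 31, 2028.
Next Friday: February 4, 2028.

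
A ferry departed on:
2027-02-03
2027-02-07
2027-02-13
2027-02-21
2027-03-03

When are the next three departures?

Intervals are 4, 6, 8, 10 days — an arithmetic progression with common difference 2.
Next gap: 12 days. 2027-03-03 + 12 days = 2027-03-15.
Next gap: 14 days. 2027-03-15 + 14 days = 2027-03-29.
Next gap: 16 days. 2027-03-29 + 16 days = 2027-04-14.

2027-03-15, 2027-03-29, 2027-04-14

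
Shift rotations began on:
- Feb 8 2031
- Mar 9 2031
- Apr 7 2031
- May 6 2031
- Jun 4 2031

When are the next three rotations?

Jul 3 2031, Aug 1 2031, Aug 30 2031

Every event comes 29 days after the last (29, 29, 29, 29).
Jun 4 2031 + 29 days = Jul 3 2031.
Jul 3 2031 + 29 days = Aug 1 2031.
Aug 1 2031 + 29 days = Aug 30 2031.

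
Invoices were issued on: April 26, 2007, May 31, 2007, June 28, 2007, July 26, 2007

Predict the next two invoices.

All Thursdays; the gaps (35, 28, 28) vary with month length.
This is the last Thursday of each month.
Last Thursday of August 2007: August 30, 2007.
Last Thursday of September 2007: September 27, 2007.

August 30, 2007; September 27, 2007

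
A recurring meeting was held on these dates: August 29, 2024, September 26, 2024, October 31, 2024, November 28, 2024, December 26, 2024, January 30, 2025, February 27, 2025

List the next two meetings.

Every date is a Thursday; gaps 28, 35, 28, 28, 35, 28 days.
Each is the last Thursday of its month (at least one falls on the 29th or later, ruling out '4th Thursday').
Last Thursday of March 2025: March 27, 2025.
Last Thursday of April 2025: April 24, 2025.

March 27, 2025; April 24, 2025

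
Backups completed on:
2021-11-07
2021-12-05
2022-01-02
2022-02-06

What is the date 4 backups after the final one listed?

These are Sundays at 28- or 35-day spacing (28, 28, 35).
The pattern: 1st Sunday of the month.
1st Sunday of March 2022: 2022-03-06.
April 2022 — 1st Sunday is 2022-04-03.
1st Sunday of May 2022: 2022-05-01.
1st Sunday of June 2022: 2022-06-05.

2022-06-05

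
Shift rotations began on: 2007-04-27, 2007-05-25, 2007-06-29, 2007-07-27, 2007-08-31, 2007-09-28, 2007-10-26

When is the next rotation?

2007-11-30

All Fridays; the gaps (28, 35, 28, 35, 28, 28) vary with month length.
This is the last Friday of each month.
November 2007 ends with Friday 2007-11-30.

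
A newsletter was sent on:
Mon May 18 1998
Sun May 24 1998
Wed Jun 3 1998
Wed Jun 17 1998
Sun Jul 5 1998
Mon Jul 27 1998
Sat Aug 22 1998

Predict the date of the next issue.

Gaps: 6, 10, 14, 18, 22, 26 days — each gap is 4 larger than the previous one.
Next gap: 30 days. Sat Aug 22 1998 + 30 days = Mon Sep 21 1998.

Mon Sep 21 1998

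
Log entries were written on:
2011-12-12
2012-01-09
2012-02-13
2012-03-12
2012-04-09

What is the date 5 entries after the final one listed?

Gaps: 28, 35, 28, 28 days — a mix of 28 and 35. Every date is a Monday.
Each is the 2nd Monday of its month.
2nd Monday of May 2012: 2012-05-14.
June 2012 — 2nd Monday is 2012-06-11.
2nd Monday of July 2012: 2012-07-09.
2nd Monday of August 2012: 2012-08-13.
September 2012 — 2nd Monday is 2012-09-10.

2012-09-10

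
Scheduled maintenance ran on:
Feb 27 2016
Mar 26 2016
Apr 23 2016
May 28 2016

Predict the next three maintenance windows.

Gaps: 28, 28, 35 days — a mix of 28 and 35. Every date is a Saturday.
Each is the 4th Saturday of its month.
June 2016 — 4th Saturday is Jun 25 2016.
4th Saturday of July 2016: Jul 23 2016.
August 2016 — 4th Saturday is Aug 27 2016.

Jun 25 2016, Jul 23 2016, Aug 27 2016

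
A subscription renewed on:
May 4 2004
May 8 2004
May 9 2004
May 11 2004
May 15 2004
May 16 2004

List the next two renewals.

Gaps: 4, 1, 2, 4, 1 days — not constant, but cyclic with period 3.
The events fall on every Tuesday, Saturday and Sunday.
The following Tuesday is May 18 2004.
The following Saturday is May 22 2004.

May 18 2004, May 22 2004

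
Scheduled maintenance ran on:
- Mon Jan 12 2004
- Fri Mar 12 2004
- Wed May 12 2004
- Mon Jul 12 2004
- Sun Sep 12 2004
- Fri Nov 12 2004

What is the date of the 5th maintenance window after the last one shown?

Gaps: 60, 61, 61, 62, 61 days — not constant. Every event is on the 12th of the month.
Pattern: the 12th of every 2 months.
January 2005: Wed Jan 12 2005.
March 2005: Sat Mar 12 2005.
Next: May 2005 → Thu May 12 2005.
Next: July 2005 → Tue Jul 12 2005.
September 2005: Mon Sep 12 2005.

Mon Sep 12 2005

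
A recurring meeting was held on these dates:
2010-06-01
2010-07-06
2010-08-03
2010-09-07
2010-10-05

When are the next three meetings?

2010-11-02, 2010-12-07, 2011-01-04

These are Tuesdays at 28- or 35-day spacing (35, 28, 35, 28).
The pattern: 1st Tuesday of the month.
November 2010 — 1st Tuesday is 2010-11-02.
1st Tuesday of December 2010: 2010-12-07.
1st Tuesday of January 2011: 2011-01-04.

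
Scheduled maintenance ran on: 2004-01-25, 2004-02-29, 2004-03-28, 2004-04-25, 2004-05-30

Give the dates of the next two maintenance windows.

2004-06-27, 2004-07-25

These are Sundays with 35, 28, 28, 35-day gaps.
Each is the final Sunday of its month — 2004-02-29 is past the 28th, so '4th Sunday' doesn't fit.
Last Sunday of June 2004: 2004-06-27.
Last Sunday of July 2004: 2004-07-25.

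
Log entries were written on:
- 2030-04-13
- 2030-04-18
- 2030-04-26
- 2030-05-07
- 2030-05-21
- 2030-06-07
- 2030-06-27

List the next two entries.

2030-07-20, 2030-08-15

Intervals are 5, 8, 11, 14, 17, 20 days — an arithmetic progression with common difference 3.
Next gap: 23 days. 2030-06-27 + 23 days = 2030-07-20.
Next gap: 26 days. 2030-07-20 + 26 days = 2030-08-15.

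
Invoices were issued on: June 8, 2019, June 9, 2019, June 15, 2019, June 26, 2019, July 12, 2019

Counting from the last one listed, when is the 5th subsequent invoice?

Intervals are 1, 6, 11, 16 days — an arithmetic progression with common difference 5.
Next gap: 21 days. July 12, 2019 + 21 days = August 2, 2019.
Next gap: 26 days. August 2, 2019 + 26 days = August 28, 2019.
Next gap: 31 days. August 28, 2019 + 31 days = September 28, 2019.
Next gap: 36 days. September 28, 2019 + 36 days = November 3, 2019.
Next gap: 41 days. November 3, 2019 + 41 days = December 14, 2019.

December 14, 2019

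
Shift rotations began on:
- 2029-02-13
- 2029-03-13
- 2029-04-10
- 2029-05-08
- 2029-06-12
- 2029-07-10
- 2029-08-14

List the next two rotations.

Gaps: 28, 28, 28, 35, 28, 35 days — a mix of 28 and 35. Every date is a Tuesday.
Each is the 2nd Tuesday of its month.
September 2029 — 2nd Tuesday is 2029-09-11.
October 2029 — 2nd Tuesday is 2029-10-09.

2029-09-11, 2029-10-09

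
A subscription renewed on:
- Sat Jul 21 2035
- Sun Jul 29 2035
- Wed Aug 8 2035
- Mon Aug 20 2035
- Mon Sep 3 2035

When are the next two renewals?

The spacing grows by 2 each time: 8, 10, 12, 14 days.
Next gap: 16 days. Mon Sep 3 2035 + 16 days = Wed Sep 19 2035.
Next gap: 18 days. Wed Sep 19 2035 + 18 days = Sun Oct 7 2035.

Wed Sep 19 2035, Sun Oct 7 2035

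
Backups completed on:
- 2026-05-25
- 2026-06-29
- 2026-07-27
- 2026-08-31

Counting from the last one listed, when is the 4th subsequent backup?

Every date is a Monday; gaps 35, 28, 35 days.
Each is the last Monday of its month (at least one falls on the 29th or later, ruling out '4th Monday').
September 2026 ends with Monday 2026-09-28.
October 2026 ends with Monday 2026-10-26.
Last Monday of November 2026: 2026-11-30.
Last Monday of December 2026: 2026-12-28.

2026-12-28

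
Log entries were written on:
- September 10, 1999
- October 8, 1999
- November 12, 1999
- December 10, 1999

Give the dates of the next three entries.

January 14, 2000; February 11, 2000; March 10, 2000

Gaps: 28, 35, 28 days — a mix of 28 and 35. Every date is a Friday.
Each is the 2nd Friday of its month.
2nd Friday of January 2000: January 14, 2000.
2nd Friday of February 2000: February 11, 2000.
March 2000 — 2nd Friday is March 10, 2000.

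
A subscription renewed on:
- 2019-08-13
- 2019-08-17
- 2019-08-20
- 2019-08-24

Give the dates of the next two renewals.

Every event lands on a Tuesday or Saturday (gaps cycle 4, 3, 4).
So the schedule is: every Tuesday and Saturday.
Next Tuesday: 2019-08-27.
Next Saturday: 2019-08-31.

2019-08-27, 2019-08-31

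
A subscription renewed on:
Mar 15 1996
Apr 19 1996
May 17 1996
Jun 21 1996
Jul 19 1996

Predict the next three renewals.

Gaps: 35, 28, 35, 28 days — a mix of 28 and 35. Every date is a Friday.
Each is the 3rd Friday of its month.
3rd Friday of August 1996: Aug 16 1996.
3rd Friday of September 1996: Sep 20 1996.
3rd Friday of October 1996: Oct 18 1996.

Aug 16 1996, Sep 20 1996, Oct 18 1996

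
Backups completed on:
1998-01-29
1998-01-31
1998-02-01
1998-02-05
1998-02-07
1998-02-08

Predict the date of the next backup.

1998-02-12

The gap pattern 2, 1, 4, 2, 1 repeats every 3 events.
These are the Thursdays, Saturdays and Sundays of each week.
The following Thursday is 1998-02-12.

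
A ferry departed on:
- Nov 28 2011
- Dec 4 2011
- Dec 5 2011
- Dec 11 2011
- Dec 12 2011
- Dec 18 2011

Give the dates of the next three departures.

Dec 19 2011, Dec 25 2011, Dec 26 2011

The gap pattern 6, 1, 6, 1, 6 repeats every 2 events.
These are the Mondays and Sundays of each week.
The following Monday is Dec 19 2011.
Next Sunday: Dec 25 2011.
Next Monday: Dec 26 2011.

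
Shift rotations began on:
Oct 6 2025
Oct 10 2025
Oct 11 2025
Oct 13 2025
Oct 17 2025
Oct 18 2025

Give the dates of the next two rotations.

Oct 20 2025, Oct 24 2025

The gap pattern 4, 1, 2, 4, 1 repeats every 3 events.
These are the Mondays, Fridays and Saturdays of each week.
Next Monday: Oct 20 2025.
The following Friday is Oct 24 2025.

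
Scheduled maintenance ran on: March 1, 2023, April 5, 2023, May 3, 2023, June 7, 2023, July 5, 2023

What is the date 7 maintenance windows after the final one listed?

February 7, 2024

These are Wednesdays at 28- or 35-day spacing (35, 28, 35, 28).
The pattern: 1st Wednesday of the month.
1st Wednesday of August 2023: August 2, 2023.
1st Wednesday of September 2023: September 6, 2023.
October 2023 — 1st Wednesday is October 4, 2023.
November 2023 — 1st Wednesday is November 1, 2023.
December 2023 — 1st Wednesday is December 6, 2023.
January 2024 — 1st Wednesday is January 3, 2024.
February 2024 — 1st Wednesday is February 7, 2024.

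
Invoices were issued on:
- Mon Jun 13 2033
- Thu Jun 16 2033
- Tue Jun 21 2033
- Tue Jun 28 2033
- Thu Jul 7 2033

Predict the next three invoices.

Gaps: 3, 5, 7, 9 days — each gap is 2 larger than the previous one.
Next gap: 11 days. Thu Jul 7 2033 + 11 days = Mon Jul 18 2033.
Next gap: 13 days. Mon Jul 18 2033 + 13 days = Sun Jul 31 2033.
Next gap: 15 days. Sun Jul 31 2033 + 15 days = Mon Aug 15 2033.

Mon Jul 18 2033, Sun Jul 31 2033, Mon Aug 15 2033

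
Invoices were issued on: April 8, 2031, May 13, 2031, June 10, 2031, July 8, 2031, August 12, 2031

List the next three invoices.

September 9, 2031; October 14, 2031; November 11, 2031

These are Tuesdays at 28- or 35-day spacing (35, 28, 28, 35).
The pattern: 2nd Tuesday of the month.
September 2031 — 2nd Tuesday is September 9, 2031.
October 2031 — 2nd Tuesday is October 14, 2031.
2nd Tuesday of November 2031: November 11, 2031.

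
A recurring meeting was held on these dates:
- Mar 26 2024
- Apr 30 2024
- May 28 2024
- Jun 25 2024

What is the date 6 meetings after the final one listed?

All Tuesdays; the gaps (35, 28, 28) vary with month length.
This is the last Tuesday of each month.
Last Tuesday of July 2024: Jul 30 2024.
August 2024 ends with Tuesday Aug 27 2024.
Last Tuesday of September 2024: Sep 24 2024.
October 2024 ends with Tuesday Oct 29 2024.
Last Tuesday of November 2024: Nov 26 2024.
Last Tuesday of December 2024: Dec 31 2024.

Dec 31 2024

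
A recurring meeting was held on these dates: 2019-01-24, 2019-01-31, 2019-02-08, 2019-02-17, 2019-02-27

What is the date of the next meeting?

Intervals are 7, 8, 9, 10 days — an arithmetic progression with common difference 1.
Next gap: 11 days. 2019-02-27 + 11 days = 2019-03-10.

2019-03-10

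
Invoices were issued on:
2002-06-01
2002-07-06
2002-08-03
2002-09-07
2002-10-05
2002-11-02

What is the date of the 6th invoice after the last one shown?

2003-05-03

Gaps: 35, 28, 35, 28, 28 days — a mix of 28 and 35. Every date is a Saturday.
Each is the 1st Saturday of its month.
1st Saturday of December 2002: 2002-12-07.
January 2003 — 1st Saturday is 2003-01-04.
February 2003 — 1st Saturday is 2003-02-01.
1st Saturday of March 2003: 2003-03-01.
1st Saturday of April 2003: 2003-04-05.
May 2003 — 1st Saturday is 2003-05-03.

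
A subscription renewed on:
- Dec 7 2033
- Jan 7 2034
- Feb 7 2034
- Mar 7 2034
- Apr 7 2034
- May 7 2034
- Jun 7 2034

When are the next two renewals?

Jul 7 2034, Aug 7 2034

Gaps: 31, 31, 28, 31, 30, 31 days — not constant. Every event is on the 7th of the month.
Pattern: the 7th of each month.
Next: July 2034 → Jul 7 2034.
Next: August 2034 → Aug 7 2034.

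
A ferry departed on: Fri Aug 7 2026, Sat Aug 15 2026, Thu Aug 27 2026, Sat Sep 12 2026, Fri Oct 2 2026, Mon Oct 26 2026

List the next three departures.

Intervals are 8, 12, 16, 20, 24 days — an arithmetic progression with common difference 4.
Next gap: 28 days. Mon Oct 26 2026 + 28 days = Mon Nov 23 2026.
Next gap: 32 days. Mon Nov 23 2026 + 32 days = Fri Dec 25 2026.
Next gap: 36 days. Fri Dec 25 2026 + 36 days = Sat Jan 30 2027.

Mon Nov 23 2026, Fri Dec 25 2026, Sat Jan 30 2027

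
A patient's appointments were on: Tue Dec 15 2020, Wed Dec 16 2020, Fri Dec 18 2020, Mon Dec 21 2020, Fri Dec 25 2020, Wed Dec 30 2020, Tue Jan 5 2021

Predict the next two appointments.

Tue Jan 12 2021, Wed Jan 20 2021

Intervals are 1, 2, 3, 4, 5, 6 days — an arithmetic progression with common difference 1.
Next gap: 7 days. Tue Jan 5 2021 + 7 days = Tue Jan 12 2021.
Next gap: 8 days. Tue Jan 12 2021 + 8 days = Wed Jan 20 2021.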